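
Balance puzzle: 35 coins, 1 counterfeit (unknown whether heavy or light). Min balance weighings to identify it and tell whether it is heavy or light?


Let n = 35. 70 possibilities (n coins × lighter/heavier); each weighing has 3 outcomes.
Bound for k weighings: say the first weighing puts j coins on each pan. If it tips, the 2j weighed coins remain suspects (each with a known direction) and k-1 weighings give 3^(k-1) outcomes; 3^(k-1) is odd, so 2j ≤ 3^(k-1) - 1. If it balances, the n - 2j unweighed coins remain with direction unknown: 2(n - 2j) ≤ 3^(k-1) - 1 by the same parity argument. Adding, n ≤ (3^(k-1) - 1) + (3^(k-1) - 1)/2 = (3^k - 3)/2, and the classical three-group strategy achieves this (3 coins in 2 weighings, 12 in 3, 39 in 4, 120 in 5).
So we need the smallest k with (3^k - 3)/2 ≥ 35.
k = 3: (3^3 - 3)/2 = 12 < 35 ✗
k = 4: (3^4 - 3)/2 = 39 ≥ 35 ✓

4


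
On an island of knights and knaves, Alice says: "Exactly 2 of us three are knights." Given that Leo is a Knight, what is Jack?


Alice claims exactly 2 knights among Alice, Leo, Jack.
Given: Leo is a Knight.

Case 1: Alice is a Knight (tells truth)
  Then exactly 2 of the three are knights.
  Counting Alice, Leo: 2 knight(s) so far. Need 0 more → Jack = Knave.
Case 2: Alice is a Knave (lies)
  Then the count is NOT 2.
  If Jack = Knight, count = 2 = 2 → claim would be true, contradicts lie.
  If Jack = Knave, count = 1 ≠ 2 → lie confirmed ✓

Jack is a Knave.

Knave


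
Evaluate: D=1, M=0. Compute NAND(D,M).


D AND M = 0
NOT(0) = 1

1


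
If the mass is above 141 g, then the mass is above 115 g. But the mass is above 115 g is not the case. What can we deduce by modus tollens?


Modus tollens: P → Q, ¬Q ⊢ ¬P
P: the mass is above 141 g
Q: the mass is above 115 g
We have P → Q and Q is false.
By modus tollens, P must be false.

It is not the case that the mass is above 141 g


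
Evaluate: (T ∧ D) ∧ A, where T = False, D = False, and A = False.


T = False, D = False, A = False
Step 1: T ∧ D = False AND False = False
Step 2: False ∧ A = False AND False = False
AND is true only when ALL operands are true.

False


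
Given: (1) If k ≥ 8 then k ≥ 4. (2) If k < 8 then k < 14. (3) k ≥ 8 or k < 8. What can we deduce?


Constructive dilemma: (P → Q) ∧ (R → S), P ∨ R ⊢ Q ∨ S
Premise 1: k ≥ 8 → k ≥ 4
Premise 2: k < 8 → k < 14
Premise 3: k ≥ 8 ∨ k < 8
Case 1: Assuming k ≥ 8, then by Premise 1, k ≥ 4.
Case 2: Assuming k < 8, then by Premise 2, k < 14.
Since one of k ≥ 8 or k < 8 must hold, we get k ≥ 4 or k < 14.

k ≥ 4 or k < 14.


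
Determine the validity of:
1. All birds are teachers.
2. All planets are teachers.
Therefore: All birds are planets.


Premise 1: All birds are teachers.
Premise 2: All planets are teachers.
Conclusion: All birds are planets.
Fallacy: undistributed middle. teachers is predicate in both.
Counterexample: birds and planets could be disjoint subsets of teachers.

Invalid


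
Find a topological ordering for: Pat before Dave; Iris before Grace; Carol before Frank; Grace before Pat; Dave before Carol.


Constraints: Pat before Dave; Iris before Grace; Carol before Frank; Grace before Pat; Dave before Carol
Method: repeatedly schedule the remaining task that has no remaining task required before it.
  Step 1: remaining {Carol, Grace, Frank, Iris, Dave, Pat}; every task except Iris still has a predecessor pending → schedule Iris.
  Step 2: remaining {Carol, Grace, Frank, Dave, Pat}; every task except Grace still has a predecessor pending → schedule Grace.
  Step 3: remaining {Carol, Frank, Dave, Pat}; every task except Pat still has a predecessor pending → schedule Pat.
  Step 4: remaining {Carol, Frank, Dave}; every task except Dave still has a predecessor pending → schedule Dave.
  Step 5: remaining {Carol, Frank}; every task except Carol still has a predecessor pending → schedule Carol.
  Step 6: only Frank remains → schedule Frank.
Resulting order:

Iris → Grace → Pat → Dave → Carol → Frank


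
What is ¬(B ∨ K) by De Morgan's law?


De Morgan's law: ¬(P ∨ Q) ≡ ¬P ∧ ¬Q
¬(B ∨ K) = ¬B ∧ ¬K

¬B ∧ ¬K


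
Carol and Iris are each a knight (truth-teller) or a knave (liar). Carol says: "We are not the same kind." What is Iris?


Carol says: "We are not the same kind."
Case 1: Carol is a Knight (truth-teller)
  Statement is true → they ARE different → Iris is a Knave
Case 2: Carol is a Knave (liar)
  Statement is false → they are NOT different → Iris is a Knave
In both cases, Iris is a Knave.

Knave


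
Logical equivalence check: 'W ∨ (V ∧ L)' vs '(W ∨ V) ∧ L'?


Expression 1: W ∨ (V ∧ L)
Expression 2: (W ∨ V) ∧ L
Truth table (W V L | Expr1 Expr2):
  T T T |   T     T
  T T F |   T     F   ← differ
  T F T |   T     T
  T F F |   T     F   ← differ
  F T T |   T     T
  F T F |   F     F
  F F T |   F     F
  F F F |   F     F
Counterexample: W=T, V=T, L=F gives Expr1 = T but Expr2 = F, so the expressions are NOT logically equivalent.

No


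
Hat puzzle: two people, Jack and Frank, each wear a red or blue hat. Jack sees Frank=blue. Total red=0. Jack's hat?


Total red = 0, Frank = blue
Red accounted for: 0
Remaining for Jack: 0
Jack's hat is blue.

blue


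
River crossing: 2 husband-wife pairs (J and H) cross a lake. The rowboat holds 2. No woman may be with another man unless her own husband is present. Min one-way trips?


Label couples J and H.
1. WJ+WH → (far: WJ,WH; near: HJ,HH)
2. WJ ←   (far: WH; near: HJ,HH,WJ)
3. HJ+HH → (far: HJ,HH,WH; near: WJ)
4. HJ ←   (far: HH,WH; near: HJ,WJ)  — HJ returns, since WJ is alone on near bank
5. HJ+WJ → (far: all four; near: empty)
Every state respects the constraint.
Minimum trips = 5

5


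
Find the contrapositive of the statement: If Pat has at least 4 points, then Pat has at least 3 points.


Original: If Pat has at least 4 points, then Pat has at least 3 points
Contrapositive: If ¬Q, then ¬P
Negate Q: not (Pat has at least 3 points)
Negate P: not (Pat has at least 4 points)

If not (Pat has at least 3 points), then not (Pat has at least 4 points).


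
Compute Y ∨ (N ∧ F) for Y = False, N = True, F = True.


Y = False, N = True, F = True
Step 1: N ∧ F = True AND True = True
Step 2: Y ∨ True = False OR True = True
AND evaluated first (higher precedence); then OR applied.

True


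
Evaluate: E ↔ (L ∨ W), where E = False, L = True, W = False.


E = False, L = True, W = False
Step 1: L ∨ W = True OR False = True
Step 2: E ↔ (True): true when both sides have same truth value.
Result: False ↔ True = False

False


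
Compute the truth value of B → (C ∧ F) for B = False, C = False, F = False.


B = False, C = False, F = False
Step 1: C ∧ F = False AND False = False
Step 2: B → (False): false only when B=True and consequent=False.
Result: True

True


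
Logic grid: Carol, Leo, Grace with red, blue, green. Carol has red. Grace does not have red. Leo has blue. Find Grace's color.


From clues:
  Carol → red
  Leo → blue
By elimination, Grace gets the remaining.

green


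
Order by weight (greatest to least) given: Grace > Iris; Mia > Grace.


Constraints: Grace > Iris; Mia > Grace
Method: at each step, the next-highest is the one remaining person who never appears on the smaller side of a constraint between remaining people.
  Step 1: remaining {Iris, Grace, Mia}; on the smaller side: {Iris, Grace} → Mia is next (Mia > Grace).
  Step 2: remaining {Iris, Grace}; on the smaller side: {Iris} → Grace is next (Grace > Iris).
  Step 3: only Iris remains → lowest.
Final ranking (highest to lowest):

Mia > Grace > Iris


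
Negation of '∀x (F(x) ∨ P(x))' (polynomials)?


Original: ∀x (F(x) ∨ P(x))
Rule: ¬∀→∃, ¬∃→∀, negate predicate.
Negation: ∃x (¬F(x) ∧ ¬P(x))

∃x (¬F(x) ∧ ¬P(x))


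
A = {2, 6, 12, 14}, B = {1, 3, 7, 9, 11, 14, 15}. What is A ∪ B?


A = {2, 6, 12, 14}
B = {1, 3, 7, 9, 11, 14, 15}
Operation: union
All elements combined: 1, 2, 3, 6, 7, 9, 11, 12, 14, 15

{1, 2, 3, 6, 7, 9, 11, 12, 14, 15}


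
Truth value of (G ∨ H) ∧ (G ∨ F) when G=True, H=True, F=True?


G = True, H = True, F = True
Expression: (G ∨ H) ∧ (G ∨ F)
Step 1: G ∨ H = True OR True = True
Step 2: G ∨ F = True OR True = True
Step 3: (True) ∧ (True) = True AND True = True

True


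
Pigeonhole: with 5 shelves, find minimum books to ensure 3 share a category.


Pigeonhole: to guarantee k in one of n categories, need (k-1)×n + 1.
k = 3, n = 5
Minimum = (3-1) × 5 + 1 = 2 × 5 + 1

11


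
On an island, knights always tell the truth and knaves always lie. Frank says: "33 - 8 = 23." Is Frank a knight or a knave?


Statement: "33 - 8 = 23."
Actual: 33 - 8 = 25
Claimed: 23
Statement is FALSE → Frank lies → Knave

Knave


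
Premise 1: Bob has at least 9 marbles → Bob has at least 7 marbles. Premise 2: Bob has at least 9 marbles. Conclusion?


Modus ponens: P → Q, P ⊢ Q
P: Bob has at least 9 marbles
Q: Bob has at least 7 marbles
We have P → Q and P is true.
By modus ponens, Q must be true.

Bob has at least 7 marbles


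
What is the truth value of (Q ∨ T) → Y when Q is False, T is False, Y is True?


Q = False, T = False, Y = True
Step 1: Q ∨ T = False OR False = False
Step 2: (False) → Y: false only when antecedent=True and Y=False.
Result: True

True


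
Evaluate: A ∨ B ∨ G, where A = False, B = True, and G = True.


A = False, B = True, G = True
Step 1: A ∨ B = False OR True = True
Step 2: True ∨ G = True OR True = True
OR is true when at least one operand is true.

True


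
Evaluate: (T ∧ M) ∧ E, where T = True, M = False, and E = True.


T = True, M = False, E = True
Step 1: T ∧ M = True AND False = False
Step 2: False ∧ E = False AND True = False
AND is true only when ALL operands are true.

False


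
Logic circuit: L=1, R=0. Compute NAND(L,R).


L AND R = 0
NOT(0) = 1

1


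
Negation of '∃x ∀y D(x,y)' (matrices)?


Original: ∃x ∀y D(x,y)
Rule: ¬∀→∃, ¬∃→∀, negate predicate.
Negation: ∀x ∃y ¬D(x,y)

∀x ∃y ¬D(x,y)


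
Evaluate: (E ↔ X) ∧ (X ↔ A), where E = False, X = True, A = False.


E = False, X = True, A = False
Step 1: E ↔ X is true when E and X have the same value. Result: False
Step 2: X ↔ A is true when X and A have the same value. Result: False
Step 3: False ∧ False = False

False


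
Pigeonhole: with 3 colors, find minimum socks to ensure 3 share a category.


Pigeonhole: to guarantee k in one of n categories, need (k-1)×n + 1.
k = 3, n = 3
Minimum = (3-1) × 3 + 1 = 2 × 3 + 1

7


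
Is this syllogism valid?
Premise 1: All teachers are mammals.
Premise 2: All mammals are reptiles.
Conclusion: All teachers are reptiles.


Premise 1: All teachers are mammals.
Premise 2: All mammals are reptiles.
Conclusion: All teachers are reptiles.
Barbara syllogism (AAA-1): All A are B, All B are C → All A are C.
Middle term (mammals) distributed in premise 2.

Valid


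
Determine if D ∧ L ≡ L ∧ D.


Expression 1: D ∧ L
Expression 2: L ∧ D
Truth table (D L | Expr1 Expr2):
  T T |   T     T
  T F |   F     F
  F T |   F     F
  F F |   F     F
All 4 rows agree, so the expressions are logically equivalent.

Yes


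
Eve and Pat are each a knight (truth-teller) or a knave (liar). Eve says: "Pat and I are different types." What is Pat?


Eve says: "Pat and I are different types."
Case 1: Eve is a Knight (truth-teller)
  Statement is true → they ARE different → Pat is a Knave
Case 2: Eve is a Knave (liar)
  Statement is false → they are NOT different → Pat is a Knave
In both cases, Pat is a Knave.

Knave


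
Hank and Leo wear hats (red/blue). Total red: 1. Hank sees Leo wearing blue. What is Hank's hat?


Total red = 1, Leo = blue
Red accounted for: 0
Remaining for Hank: 1
Hank's hat is red.

red


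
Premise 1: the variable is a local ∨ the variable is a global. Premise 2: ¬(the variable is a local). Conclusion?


Disjunctive syllogism: P ∨ Q, ¬P ⊢ Q
Disjunction: the variable is a local ∨ the variable is a global
We know it is not the case that the variable is a local.
By disjunctive syllogism, the other disjunct must be true.

The variable is a global


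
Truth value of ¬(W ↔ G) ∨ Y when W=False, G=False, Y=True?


W = False, G = False, Y = True
Expression: ¬(W ↔ G) ∨ Y
Step 1: W ↔ G = (False iff False) = True
Step 2: ¬(W ↔ G) = NOT True = False
Step 3: (False) ∨ Y = False OR True = True

True


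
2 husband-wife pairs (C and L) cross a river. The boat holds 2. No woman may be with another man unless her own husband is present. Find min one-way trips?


Label couples C and L.
1. WC+WL → (far: WC,WL; near: HC,HL)
2. WC ←   (far: WL; near: HC,HL,WC)
3. HC+HL → (far: HC,HL,WL; near: WC)
4. HC ←   (far: HL,WL; near: HC,WC)  — HC returns, since WC is alone on near bank
5. HC+WC → (far: all four; near: empty)
Every state respects the constraint.
Minimum trips = 5

5


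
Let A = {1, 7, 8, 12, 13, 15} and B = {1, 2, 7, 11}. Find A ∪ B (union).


A = {1, 7, 8, 12, 13, 15}
B = {1, 2, 7, 11}
Operation: union
All elements combined: 1, 2, 7, 8, 11, 12, 13, 15

{1, 2, 7, 8, 11, 12, 13, 15}


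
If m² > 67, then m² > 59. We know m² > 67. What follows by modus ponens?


Modus ponens: P → Q, P ⊢ Q
P: m² > 67
Q: m² > 59
We have P → Q and P is true.
By modus ponens, Q must be true.

m² > 59


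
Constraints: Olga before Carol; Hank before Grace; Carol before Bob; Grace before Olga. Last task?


Constraints: Olga before Carol; Hank before Grace; Carol before Bob; Grace before Olga
The last task can have nothing scheduled after it, so it must never appear on the left of a 'before'.
Tasks appearing before some other task: Olga, Hank, Carol, Grace.
The only task not in that list is Bob → it is last.

Bob


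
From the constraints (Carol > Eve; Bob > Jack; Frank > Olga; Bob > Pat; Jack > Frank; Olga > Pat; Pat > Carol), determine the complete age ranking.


Constraints: Carol > Eve; Bob > Jack; Frank > Olga; Bob > Pat; Jack > Frank; Olga > Pat; Pat > Carol
Method: at each step, the next-highest is the one remaining person who never appears on the smaller side of a constraint between remaining people.
  Step 1: remaining {Carol, Eve, Frank, Pat, Jack, Bob, Olga}; on the smaller side: {Carol, Eve, Frank, Pat, Jack, Olga} → Bob is next (Bob > Jack; Bob > Pat).
  Step 2: remaining {Carol, Eve, Frank, Pat, Jack, Olga}; on the smaller side: {Carol, Eve, Frank, Pat, Olga} → Jack is next (Jack > Frank).
  Step 3: remaining {Carol, Eve, Frank, Pat, Olga}; on the smaller side: {Carol, Eve, Pat, Olga} → Frank is next (Frank > Olga).
  Step 4: remaining {Carol, Eve, Pat, Olga}; on the smaller side: {Carol, Eve, Pat} → Olga is next (Olga > Pat).
  Step 5: remaining {Carol, Eve, Pat}; on the smaller side: {Carol, Eve} → Pat is next (Pat > Carol).
  Step 6: remaining {Carol, Eve}; on the smaller side: {Eve} → Carol is next (Carol > Eve).
  Step 7: only Eve remains → lowest.
Final ranking (highest to lowest):

Bob > Jack > Frank > Olga > Pat > Carol > Eve


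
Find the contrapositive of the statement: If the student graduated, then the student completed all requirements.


Original: If the student graduated, then the student completed all requirements
Contrapositive: If ¬Q, then ¬P
Negate Q: not (the student completed all requirements)
Negate P: not (the student graduated)

If not (the student completed all requirements), then not (the student graduated).


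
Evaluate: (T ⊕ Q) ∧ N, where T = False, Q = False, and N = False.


T = False, Q = False, N = False
Step 1: T ⊕ Q = False XOR False = False
Step 2: False ∧ N = False AND False = False
XOR true when exactly one of T,Q is true; then AND with N.

False


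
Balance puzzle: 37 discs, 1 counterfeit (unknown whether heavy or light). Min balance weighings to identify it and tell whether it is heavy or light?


Let n = 37. 74 possibilities (n discs × lighter/heavier); each weighing has 3 outcomes.
Bound for k weighings: say the first weighing puts j discs on each pan. If it tips, the 2j weighed discs remain suspects (each with a known direction) and k-1 weighings give 3^(k-1) outcomes; 3^(k-1) is odd, so 2j ≤ 3^(k-1) - 1. If it balances, the n - 2j unweighed discs remain with direction unknown: 2(n - 2j) ≤ 3^(k-1) - 1 by the same parity argument. Adding, n ≤ (3^(k-1) - 1) + (3^(k-1) - 1)/2 = (3^k - 3)/2, and the classical three-group strategy achieves this (3 discs in 2 weighings, 12 in 3, 39 in 4, 120 in 5).
So we need the smallest k with (3^k - 3)/2 ≥ 37.
k = 3: (3^3 - 3)/2 = 12 < 37 ✗
k = 4: (3^4 - 3)/2 = 39 ≥ 37 ✓

4


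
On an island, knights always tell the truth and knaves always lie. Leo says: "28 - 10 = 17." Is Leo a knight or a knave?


Statement: "28 - 10 = 17."
Actual: 28 - 10 = 18
Claimed: 17
Statement is FALSE → Leo lies → Knave

Knave


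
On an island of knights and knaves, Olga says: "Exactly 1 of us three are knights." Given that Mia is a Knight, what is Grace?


Olga claims exactly 1 knights among Olga, Mia, Grace.
Given: Mia is a Knight.

Case 1: Olga is a Knight (tells truth)
  Then exactly 1 of the three are knights.
  Counting Olga, Mia: 2 knight(s) so far. Need -1 more → impossible.
Case 2: Olga is a Knave (lies)
  Then the count is NOT 1.
  If Grace = Knave, count = 1 = 1 → claim would be true, contradicts lie.
  If Grace = Knight, count = 2 ≠ 1 → lie confirmed ✓

Grace is a Knight.

Knight


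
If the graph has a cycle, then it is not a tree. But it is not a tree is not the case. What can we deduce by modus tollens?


Modus tollens: P → Q, ¬Q ⊢ ¬P
P: the graph has a cycle
Q: it is not a tree
We have P → Q and Q is false.
By modus tollens, P must be false.

It is not the case that the graph has a cycle


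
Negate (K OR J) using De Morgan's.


De Morgan's law: ¬(P ∨ Q) ≡ ¬P ∧ ¬Q
¬(K ∨ J) = ¬K ∧ ¬J

¬K ∧ ¬J


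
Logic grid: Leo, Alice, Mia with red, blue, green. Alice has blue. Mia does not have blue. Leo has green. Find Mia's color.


From clues:
  Alice → blue
  Leo → green
By elimination, Mia gets the remaining.

red


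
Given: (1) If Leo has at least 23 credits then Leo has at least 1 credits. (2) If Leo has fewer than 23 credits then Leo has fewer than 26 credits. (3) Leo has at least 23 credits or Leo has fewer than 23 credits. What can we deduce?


Constructive dilemma: (P → Q) ∧ (R → S), P ∨ R ⊢ Q ∨ S
Premise 1: Leo has at least 23 credits → Leo has at least 1 credits
Premise 2: Leo has fewer than 23 credits → Leo has fewer than 26 credits
Premise 3: Leo has at least 23 credits ∨ Leo has fewer than 23 credits
Case 1: Assuming Leo has at least 23 credits, then by Premise 1, Leo has at least 1 credits.
Case 2: Assuming Leo has fewer than 23 credits, then by Premise 2, Leo has fewer than 26 credits.
Since one of Leo has at least 23 credits or Leo has fewer than 23 credits must hold, we get Leo has at least 1 credits or Leo has fewer than 26 credits.

Leo has at least 1 credits or Leo has fewer than 26 credits.


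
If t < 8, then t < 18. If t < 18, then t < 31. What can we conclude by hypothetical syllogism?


Hypothetical syllogism: P → Q, Q → R ⊢ P → R
Premise 1: t < 8 → t < 18
Premise 2: t < 18 → t < 31
Chain the implications: the middle term (t < 18) links the two.
Conclusion: If t < 8, then t < 31.

If t < 8, then t < 31.


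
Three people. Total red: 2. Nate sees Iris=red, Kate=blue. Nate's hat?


Total red = 2, seen red = 1
Own red = 2 - 1 = 1
Nate's hat is red.

red


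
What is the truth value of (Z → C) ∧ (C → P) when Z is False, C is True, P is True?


Z = False, C = True, P = True
Step 1: Z → C is false only when Z=True and C=False. Result: True
Step 2: C → P is false only when C=True and P=False. Result: True
Step 3: True ∧ True = True

True


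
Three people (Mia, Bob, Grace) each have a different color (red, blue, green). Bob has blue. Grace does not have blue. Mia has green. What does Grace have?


From clues:
  Mia → green
  Bob → blue
By elimination, Grace gets the remaining.

red


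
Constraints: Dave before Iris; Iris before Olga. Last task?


Constraints: Dave before Iris; Iris before Olga
The last task can have nothing scheduled after it, so it must never appear on the left of a 'before'.
Tasks appearing before some other task: Dave, Iris.
The only task not in that list is Olga → it is last.

Olga


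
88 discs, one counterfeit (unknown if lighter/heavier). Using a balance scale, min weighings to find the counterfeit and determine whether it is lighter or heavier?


Let n = 88. 176 possibilities (n discs × lighter/heavier); each weighing has 3 outcomes.
Bound for k weighings: say the first weighing puts j discs on each pan. If it tips, the 2j weighed discs remain suspects (each with a known direction) and k-1 weighings give 3^(k-1) outcomes; 3^(k-1) is odd, so 2j ≤ 3^(k-1) - 1. If it balances, the n - 2j unweighed discs remain with direction unknown: 2(n - 2j) ≤ 3^(k-1) - 1 by the same parity argument. Adding, n ≤ (3^(k-1) - 1) + (3^(k-1) - 1)/2 = (3^k - 3)/2, and the classical three-group strategy achieves this (3 discs in 2 weighings, 12 in 3, 39 in 4, 120 in 5).
So we need the smallest k with (3^k - 3)/2 ≥ 88.
k = 4: (3^4 - 3)/2 = 39 < 88 ✗
k = 5: (3^5 - 3)/2 = 120 ≥ 88 ✓

5


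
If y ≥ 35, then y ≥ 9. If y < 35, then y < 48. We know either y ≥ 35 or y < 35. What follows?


Constructive dilemma: (P → Q) ∧ (R → S), P ∨ R ⊢ Q ∨ S
Premise 1: y ≥ 35 → y ≥ 9
Premise 2: y < 35 → y < 48
Premise 3: y ≥ 35 ∨ y < 35
Case 1: Assuming y ≥ 35, then by Premise 1, y ≥ 9.
Case 2: Assuming y < 35, then by Premise 2, y < 48.
Since one of y ≥ 35 or y < 35 must hold, we get y ≥ 9 or y < 48.

y ≥ 9 or y < 48.


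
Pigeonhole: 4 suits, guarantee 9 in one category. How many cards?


Pigeonhole: to guarantee k in one of n categories, need (k-1)×n + 1.
k = 9, n = 4
Minimum = (9-1) × 4 + 1 = 8 × 4 + 1

33


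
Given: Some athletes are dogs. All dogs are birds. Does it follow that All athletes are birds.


Premise 1: Some athletes are dogs.
Premise 2: All dogs are birds.
Conclusion: All athletes are birds.
Fallacy: illicit minor. The minor term (athletes) is distributed in the conclusion ('All athletes ...') but undistributed in its premise ('Some athletes are dogs' doesn't cover all athletes).
Only 'Some athletes are birds' follows, not 'All'.

Invalid


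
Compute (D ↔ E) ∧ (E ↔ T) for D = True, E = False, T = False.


D = True, E = False, T = False
Step 1: D ↔ E is true when D and E have the same value. Result: False
Step 2: E ↔ T is true when E and T have the same value. Result: True
Step 3: False ∧ True = False

False


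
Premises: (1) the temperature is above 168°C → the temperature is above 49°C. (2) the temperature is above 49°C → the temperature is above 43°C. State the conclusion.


Hypothetical syllogism: P → Q, Q → R ⊢ P → R
Premise 1: the temperature is above 168°C → the temperature is above 49°C
Premise 2: the temperature is above 49°C → the temperature is above 43°C
Chain the implications: the middle term (the temperature is above 49°C) links the two.
Conclusion: If the temperature is above 168°C, then the temperature is above 43°C.

If the temperature is above 168°C, then the temperature is above 43°C.


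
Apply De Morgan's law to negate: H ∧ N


De Morgan's law: ¬(P ∧ Q) ≡ ¬P ∨ ¬Q
¬(H ∧ N) = ¬H ∨ ¬N

¬H ∨ ¬N


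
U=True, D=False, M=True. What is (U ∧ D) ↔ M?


U = True, D = False, M = True
Expression: (U ∧ D) ↔ M
Step 1: U ∧ D = True AND False = False
Step 2: (False) ↔ M = (False iff True) = False

False


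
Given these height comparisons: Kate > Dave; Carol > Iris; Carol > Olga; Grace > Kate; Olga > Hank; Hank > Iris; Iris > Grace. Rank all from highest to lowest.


Constraints: Kate > Dave; Carol > Iris; Carol > Olga; Grace > Kate; Olga > Hank; Hank > Iris; Iris > Grace
Method: at each step, the next-highest is the one remaining person who never appears on the smaller side of a constraint between remaining people.
  Step 1: remaining {Hank, Kate, Grace, Iris, Carol, Dave, Olga}; on the smaller side: {Hank, Kate, Grace, Iris, Dave, Olga} → Carol is next (Carol > Iris; Carol > Olga).
  Step 2: remaining {Hank, Kate, Grace, Iris, Dave, Olga}; on the smaller side: {Hank, Kate, Grace, Iris, Dave} → Olga is next (Olga > Hank).
  Step 3: remaining {Hank, Kate, Grace, Iris, Dave}; on the smaller side: {Kate, Grace, Iris, Dave} → Hank is next (Hank > Iris).
  Step 4: remaining {Kate, Grace, Iris, Dave}; on the smaller side: {Kate, Grace, Dave} → Iris is next (Iris > Grace).
  Step 5: remaining {Kate, Grace, Dave}; on the smaller side: {Kate, Dave} → Grace is next (Grace > Kate).
  Step 6: remaining {Kate, Dave}; on the smaller side: {Dave} → Kate is next (Kate > Dave).
  Step 7: only Dave remains → lowest.
Final ranking (highest to lowest):

Carol > Olga > Hank > Iris > Grace > Kate > Dave


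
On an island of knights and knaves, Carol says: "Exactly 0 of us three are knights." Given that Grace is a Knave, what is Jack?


Carol claims exactly 0 knights among Carol, Grace, Jack.
Given: Grace is a Knave.

Case 1: Carol is a Knight (tells truth)
  Then exactly 0 of the three are knights.
  Counting Carol, Grace: 1 knight(s) so far. Need -1 more → impossible.
Case 2: Carol is a Knave (lies)
  Then the count is NOT 0.
  If Jack = Knave, count = 0 = 0 → claim would be true, contradicts lie.
  If Jack = Knight, count = 1 ≠ 0 → lie confirmed ✓

Jack is a Knight.

Knight


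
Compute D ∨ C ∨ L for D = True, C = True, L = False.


D = True, C = True, L = False
Step 1: D ∨ C = True OR True = True
Step 2: True ∨ L = True OR False = True
OR is true when at least one operand is true.

True


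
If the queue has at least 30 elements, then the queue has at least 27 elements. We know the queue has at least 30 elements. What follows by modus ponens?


Modus ponens: P → Q, P ⊢ Q
P: the queue has at least 30 elements
Q: the queue has at least 27 elements
We have P → Q and P is true.
By modus ponens, Q must be true.

The queue has at least 27 elements


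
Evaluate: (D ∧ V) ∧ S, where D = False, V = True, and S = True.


D = False, V = True, S = True
Step 1: D ∧ V = False AND True = False
Step 2: False ∧ S = False AND True = False
AND is true only when ALL operands are true.

False


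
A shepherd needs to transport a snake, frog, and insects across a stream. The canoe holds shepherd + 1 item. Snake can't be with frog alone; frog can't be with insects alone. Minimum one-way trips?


1. shepherd+frog → 2. shepherd ← 3. shepherd+snake → 4. shepherd+frog ← 5. shepherd+insects → 6. shepherd ← 7. shepherd+frog →
Minimum trips = 7

7


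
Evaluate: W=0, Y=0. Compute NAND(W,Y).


W AND Y = 0
NOT(0) = 1

1


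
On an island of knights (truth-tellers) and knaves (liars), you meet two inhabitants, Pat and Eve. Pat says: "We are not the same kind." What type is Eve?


Pat says: "We are not the same kind."
Case 1: Pat is a Knight (truth-teller)
  Statement is true → they ARE different → Eve is a Knave
Case 2: Pat is a Knave (liar)
  Statement is false → they are NOT different → Eve is a Knave
In both cases, Eve is a Knave.

Knave


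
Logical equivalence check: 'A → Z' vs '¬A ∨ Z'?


Expression 1: A → Z
Expression 2: ¬A ∨ Z
Truth table (A Z | Expr1 Expr2):
  T T |   T     T
  T F |   F     F
  F T |   T     T
  F F |   T     T
All 4 rows agree, so the expressions are logically equivalent.

Yes


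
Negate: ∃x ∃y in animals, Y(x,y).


Original: ∃x ∃y Y(x,y)
Rule: ¬∀→∃, ¬∃→∀, negate predicate.
Negation: ∀x ∀y ¬Y(x,y)

∀x ∀y ¬Y(x,y)


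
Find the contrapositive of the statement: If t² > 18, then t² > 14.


Original: If t² > 18, then t² > 14
Contrapositive: If ¬Q, then ¬P
Negate Q: not (t² > 14)
Negate P: not (t² > 18)

If not (t² > 14), then not (t² > 18).


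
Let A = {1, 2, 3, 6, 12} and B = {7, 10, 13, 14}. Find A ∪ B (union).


A = {1, 2, 3, 6, 12}
B = {7, 10, 13, 14}
Operation: union
All elements combined: 1, 2, 3, 6, 7, 10, 12, 13, 14

{1, 2, 3, 6, 7, 10, 12, 13, 14}


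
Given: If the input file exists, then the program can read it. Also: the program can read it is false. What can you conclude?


Modus tollens: P → Q, ¬Q ⊢ ¬P
P: the input file exists
Q: the program can read it
We have P → Q and Q is false.
By modus tollens, P must be false.

It is not the case that the input file exists


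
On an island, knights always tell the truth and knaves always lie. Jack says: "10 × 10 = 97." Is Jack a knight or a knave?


Statement: "10 × 10 = 97."
Actual: 10 × 10 = 100
Claimed: 97
Statement is FALSE → Jack lies → Knave

Knave


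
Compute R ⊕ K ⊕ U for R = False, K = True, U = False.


R = False, K = True, U = False
Step 1: R ⊕ K = False XOR True = True
Step 2: True ⊕ U = True XOR False = True
XOR is true when an odd number of operands are true.

True


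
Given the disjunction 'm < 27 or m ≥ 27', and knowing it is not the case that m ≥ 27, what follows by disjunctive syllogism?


Disjunctive syllogism: P ∨ Q, ¬P ⊢ Q
Disjunction: m < 27 ∨ m ≥ 27
We know it is not the case that m ≥ 27.
By disjunctive syllogism, the other disjunct must be true.

m < 27


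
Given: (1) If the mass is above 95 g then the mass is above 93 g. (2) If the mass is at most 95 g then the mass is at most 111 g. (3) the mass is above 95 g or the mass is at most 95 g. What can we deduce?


Constructive dilemma: (P → Q) ∧ (R → S), P ∨ R ⊢ Q ∨ S
Premise 1: the mass is above 95 g → the mass is above 93 g
Premise 2: the mass is at most 95 g → the mass is at most 111 g
Premise 3: the mass is above 95 g ∨ the mass is at most 95 g
Case 1: Assuming the mass is above 95 g, then by Premise 1, the mass is above 93 g.
Case 2: Assuming the mass is at most 95 g, then by Premise 2, the mass is at most 111 g.
Since one of the mass is above 95 g or the mass is at most 95 g must hold, we get the mass is above 93 g or the mass is at most 111 g.

The mass is above 93 g or the mass is at most 111 g.


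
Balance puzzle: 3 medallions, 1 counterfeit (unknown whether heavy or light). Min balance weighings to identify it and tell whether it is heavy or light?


Let n = 3. 6 possibilities (n medallions × lighter/heavier); each weighing has 3 outcomes.
Bound for k weighings: say the first weighing puts j medallions on each pan. If it tips, the 2j weighed medallions remain suspects (each with a known direction) and k-1 weighings give 3^(k-1) outcomes; 3^(k-1) is odd, so 2j ≤ 3^(k-1) - 1. If it balances, the n - 2j unweighed medallions remain with direction unknown: 2(n - 2j) ≤ 3^(k-1) - 1 by the same parity argument. Adding, n ≤ (3^(k-1) - 1) + (3^(k-1) - 1)/2 = (3^k - 3)/2, and the classical three-group strategy achieves this (3 medallions in 2 weighings, 12 in 3, 39 in 4, 120 in 5).
So we need the smallest k with (3^k - 3)/2 ≥ 3.
k = 1: (3^1 - 3)/2 = 0 < 3 ✗
k = 2: (3^2 - 3)/2 = 3 ≥ 3 ✓

2


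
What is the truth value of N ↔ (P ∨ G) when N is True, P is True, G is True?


N = True, P = True, G = True
Step 1: P ∨ G = True OR True = True
Step 2: N ↔ (True): true when both sides have same truth value.
Result: True ↔ True = True

True


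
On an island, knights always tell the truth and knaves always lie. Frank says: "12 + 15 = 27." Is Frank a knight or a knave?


Statement: "12 + 15 = 27."
Actual: 12 + 15 = 27
Claimed: 27
Statement is TRUE → Frank tells the truth → Knight

Knight


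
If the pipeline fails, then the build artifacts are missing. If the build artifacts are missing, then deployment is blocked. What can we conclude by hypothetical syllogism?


Hypothetical syllogism: P → Q, Q → R ⊢ P → R
Premise 1: the pipeline fails → the build artifacts are missing
Premise 2: the build artifacts are missing → deployment is blocked
Chain the implications: the middle term (the build artifacts are missing) links the two.
Conclusion: If the pipeline fails, then deployment is blocked.

If the pipeline fails, then deployment is blocked.


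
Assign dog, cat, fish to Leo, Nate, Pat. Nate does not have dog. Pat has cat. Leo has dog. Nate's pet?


From clues:
  Pat → cat
  Leo → dog
By elimination, Nate gets the remaining.

fish


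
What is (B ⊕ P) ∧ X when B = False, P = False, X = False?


B = False, P = False, X = False
Step 1: B ⊕ P = False XOR False = False
Step 2: False ∧ X = False AND False = False
XOR true when exactly one of B,P is true; then AND with X.

False


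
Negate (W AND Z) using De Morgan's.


De Morgan's law: ¬(P ∧ Q) ≡ ¬P ∨ ¬Q
¬(W ∧ Z) = ¬W ∨ ¬Z

¬W ∨ ¬Z


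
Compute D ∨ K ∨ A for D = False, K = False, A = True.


D = False, K = False, A = True
Step 1: D ∨ K = False OR False = False
Step 2: False ∨ A = False OR True = True
OR is true when at least one operand is true.

True


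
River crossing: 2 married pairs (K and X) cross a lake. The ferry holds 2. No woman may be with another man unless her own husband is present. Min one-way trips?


Label couples K and X.
1. WK+WX → (far: WK,WX; near: HK,HX)
2. WK ←   (far: WX; near: HK,HX,WK)
3. HK+HX → (far: HK,HX,WX; near: WK)
4. HK ←   (far: HX,WX; near: HK,WK)  — HK returns, since WK is alone on near bank
5. HK+WK → (far: all four; near: empty)
Every state respects the constraint.
Minimum trips = 5

5


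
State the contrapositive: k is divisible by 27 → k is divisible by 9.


Original: If k is divisible by 27, then k is divisible by 9
Contrapositive: If ¬Q, then ¬P
Negate Q: not (k is divisible by 9)
Negate P: not (k is divisible by 27)

If not (k is divisible by 9), then not (k is divisible by 27).


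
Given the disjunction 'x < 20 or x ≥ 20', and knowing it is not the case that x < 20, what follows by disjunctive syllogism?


Disjunctive syllogism: P ∨ Q, ¬P ⊢ Q
Disjunction: x < 20 ∨ x ≥ 20
We know it is not the case that x < 20.
By disjunctive syllogism, the other disjunct must be true.

x ≥ 20


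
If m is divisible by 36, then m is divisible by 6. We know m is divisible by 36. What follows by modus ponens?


Modus ponens: P → Q, P ⊢ Q
P: m is divisible by 36
Q: m is divisible by 6
We have P → Q and P is true.
By modus ponens, Q must be true.

m is divisible by 6


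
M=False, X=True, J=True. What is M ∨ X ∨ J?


M = False, X = True, J = True
Expression: M ∨ X ∨ J
Step 1: M ∨ X = False OR True = True
Step 2: (True) ∨ J = True OR True = True

True


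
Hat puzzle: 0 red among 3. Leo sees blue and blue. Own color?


Total red = 0, seen red = 0
Own red = 0 - 0 = 0
Leo's hat is blue.

blue


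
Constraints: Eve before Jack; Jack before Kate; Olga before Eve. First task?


Constraints: Eve before Jack; Jack before Kate; Olga before Eve
The first task can have nothing scheduled before it, so it must never appear on the right of a 'before'.
Tasks appearing after some 'before': Jack, Kate, Eve.
The only task not in that list is Olga → it is first.

Olga


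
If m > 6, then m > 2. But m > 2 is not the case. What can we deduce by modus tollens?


Modus tollens: P → Q, ¬Q ⊢ ¬P
P: m > 6
Q: m > 2
We have P → Q and Q is false.
By modus tollens, P must be false.

It is not the case that m > 6


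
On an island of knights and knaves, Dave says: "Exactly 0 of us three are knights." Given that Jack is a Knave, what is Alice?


Dave claims exactly 0 knights among Dave, Jack, Alice.
Given: Jack is a Knave.

Case 1: Dave is a Knight (tells truth)
  Then exactly 0 of the three are knights.
  Counting Dave, Jack: 1 knight(s) so far. Need -1 more → impossible.
Case 2: Dave is a Knave (lies)
  Then the count is NOT 0.
  If Alice = Knave, count = 0 = 0 → claim would be true, contradicts lie.
  If Alice = Knight, count = 1 ≠ 0 → lie confirmed ✓

Alice is a Knight.

Knight


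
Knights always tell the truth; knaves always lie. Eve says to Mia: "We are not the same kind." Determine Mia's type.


Eve says: "We are not the same kind."
Case 1: Eve is a Knight (truth-teller)
  Statement is true → they ARE different → Mia is a Knave
Case 2: Eve is a Knave (liar)
  Statement is false → they are NOT different → Mia is a Knave
In both cases, Mia is a Knave.

Knave


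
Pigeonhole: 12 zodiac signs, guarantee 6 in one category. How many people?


Pigeonhole: to guarantee k in one of n categories, need (k-1)×n + 1.
k = 6, n = 12
Minimum = (6-1) × 12 + 1 = 5 × 12 + 1

61


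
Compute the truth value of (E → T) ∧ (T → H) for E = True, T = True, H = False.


E = True, T = True, H = False
Step 1: E → T is false only when E=True and T=False. Result: True
Step 2: T → H is false only when T=True and H=False. Result: False
Step 3: True ∧ False = False

False


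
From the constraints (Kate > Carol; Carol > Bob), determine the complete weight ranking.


Constraints: Kate > Carol; Carol > Bob
Method: at each step, the next-highest is the one remaining person who never appears on the smaller side of a constraint between remaining people.
  Step 1: remaining {Bob, Carol, Kate}; on the smaller side: {Bob, Carol} → Kate is next (Kate > Carol).
  Step 2: remaining {Bob, Carol}; on the smaller side: {Bob} → Carol is next (Carol > Bob).
  Step 3: only Bob remains → lowest.
Final ranking (highest to lowest):

Kate > Carol > Bob


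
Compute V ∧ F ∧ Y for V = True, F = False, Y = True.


V = True, F = False, Y = True
Step 1: V ∧ F = True AND False = False
Step 2: (False) ∧ Y = (False) AND True = False
AND is true only when ALL operands are true.

False


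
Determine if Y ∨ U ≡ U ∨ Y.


Expression 1: Y ∨ U
Expression 2: U ∨ Y
Truth table (Y U | Expr1 Expr2):
  T T |   T     T
  T F |   T     T
  F T |   T     T
  F F |   F     F
All 4 rows agree, so the expressions are logically equivalent.

Yes


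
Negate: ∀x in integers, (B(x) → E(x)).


Original: ∀x (B(x) → E(x))
Rule: ¬∀→∃, ¬∃→∀, negate predicate.
Negation: ∃x (B(x) ∧ ¬E(x))

∃x (B(x) ∧ ¬E(x))


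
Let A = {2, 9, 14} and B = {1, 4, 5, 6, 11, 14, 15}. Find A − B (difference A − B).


A = {2, 9, 14}
B = {1, 4, 5, 6, 11, 14, 15}
Operation: difference A − B
In A but not B: 2, 9

{2, 9}


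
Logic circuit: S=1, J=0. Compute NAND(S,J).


S AND J = 0
NOT(0) = 1

1


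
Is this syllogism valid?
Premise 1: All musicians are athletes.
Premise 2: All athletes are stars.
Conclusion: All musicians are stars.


Premise 1: All musicians are athletes.
Premise 2: All athletes are stars.
Conclusion: All musicians are stars.
Barbara syllogism (AAA-1): All A are B, All B are C → All A are C.
Middle term (athletes) distributed in premise 2.

Valid


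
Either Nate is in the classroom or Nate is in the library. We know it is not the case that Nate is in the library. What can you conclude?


Disjunctive syllogism: P ∨ Q, ¬P ⊢ Q
Disjunction: Nate is in the classroom ∨ Nate is in the library
We know it is not the case that Nate is in the library.
By disjunctive syllogism, the other disjunct must be true.

Nate is in the classroom


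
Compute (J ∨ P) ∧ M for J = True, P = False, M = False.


J = True, P = False, M = False
Step 1: J ∨ P = True OR False = True
Step 2: True ∧ M = True AND False = False
OR is true when at least one operand is true; AND requires both.

False


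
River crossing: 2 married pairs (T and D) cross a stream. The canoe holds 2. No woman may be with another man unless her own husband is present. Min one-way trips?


Label couples T and D.
1. WT+WD → (far: WT,WD; near: HT,HD)
2. WT ←   (far: WD; near: HT,HD,WT)
3. HT+HD → (far: HT,HD,WD; near: WT)
4. HT ←   (far: HD,WD; near: HT,WT)  — HT returns, since WT is alone on near bank
5. HT+WT → (far: all four; near: empty)
Every state respects the constraint.
Minimum trips = 5

5
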